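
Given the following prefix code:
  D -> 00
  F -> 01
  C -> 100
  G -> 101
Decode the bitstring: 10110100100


Decoding step by step:
Bits 101 -> G
Bits 101 -> G
Bits 00 -> D
Bits 100 -> C


Decoded message: GGDC


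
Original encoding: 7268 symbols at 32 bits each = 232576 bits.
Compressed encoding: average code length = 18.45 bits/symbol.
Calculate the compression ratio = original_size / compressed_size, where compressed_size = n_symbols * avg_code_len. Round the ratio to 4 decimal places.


original_size = n_symbols * orig_bits = 7268 * 32 = 232576 bits
compressed_size = n_symbols * avg_code_len = 7268 * 18.45 = 134094.6 bits
ratio = original_size / compressed_size = 232576 / 134094.6 = 1.7344

Compression ratio = 1.7344


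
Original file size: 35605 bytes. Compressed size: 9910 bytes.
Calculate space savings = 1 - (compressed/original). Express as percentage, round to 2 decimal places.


ratio = compressed/original = 9910/35605 = 0.278332
savings = 1 - ratio = 1 - 0.278332 = 0.721668
as a percentage: 0.721668 * 100 = 72.17%

Space savings = 1 - 9910/35605 = 72.17%


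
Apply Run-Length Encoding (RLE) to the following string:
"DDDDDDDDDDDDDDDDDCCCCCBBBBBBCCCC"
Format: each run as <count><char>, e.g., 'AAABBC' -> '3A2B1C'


Scanning runs left to right:
  i=0: run of 'D' x 17 -> '17D'
  i=17: run of 'C' x 5 -> '5C'
  i=22: run of 'B' x 6 -> '6B'
  i=28: run of 'C' x 4 -> '4C'

RLE = 17D5C6B4C


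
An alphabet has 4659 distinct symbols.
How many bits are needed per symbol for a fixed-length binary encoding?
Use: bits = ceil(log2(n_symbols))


log2(4659) = 12.1858
Bracket: 2^12 = 4096 < 4659 <= 2^13 = 8192
So ceil(log2(4659)) = 13

bits = ceil(log2(4659)) = ceil(12.1858) = 13 bits


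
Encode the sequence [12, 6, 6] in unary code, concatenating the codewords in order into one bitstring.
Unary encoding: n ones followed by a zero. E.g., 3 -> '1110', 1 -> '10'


Encode each number as n ones followed by a terminating 0:
  12 -> 1111111111110 (13 bits)
  6 -> 1111110 (7 bits)
  6 -> 1111110 (7 bits)
Total length = 13 + 7 + 7 = 27 bits.

Unary([12, 6, 6]) = 111111111111011111101111110 (27 bits)


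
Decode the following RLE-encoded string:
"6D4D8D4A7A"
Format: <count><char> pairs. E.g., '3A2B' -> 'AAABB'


Expanding each <count><char> pair:
  6D -> 'DDDDDD'
  4D -> 'DDDD'
  8D -> 'DDDDDDDD'
  4A -> 'AAAA'
  7A -> 'AAAAAAA'

Decoded = DDDDDDDDDDDDDDDDDDAAAAAAAAAAA


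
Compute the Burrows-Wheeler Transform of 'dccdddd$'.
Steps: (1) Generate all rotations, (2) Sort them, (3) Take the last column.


Rotations (sorted):
  0: $dccdddd -> last char: d
  1: ccdddd$d -> last char: d
  2: cdddd$dc -> last char: c
  3: d$dccddd -> last char: d
  4: dccdddd$ -> last char: $
  5: dd$dccdd -> last char: d
  6: ddd$dccd -> last char: d
  7: dddd$dcc -> last char: c


BWT = ddcd$ddc


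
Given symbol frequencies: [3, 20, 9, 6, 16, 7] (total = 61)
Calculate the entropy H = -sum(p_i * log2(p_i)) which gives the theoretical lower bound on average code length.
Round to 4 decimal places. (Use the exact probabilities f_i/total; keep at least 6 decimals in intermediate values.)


Per-symbol terms -p_i * log2(p_i) with p_i = f_i/61:
  p = 3/61 = 0.049180: log2(p) = -4.345775, -p*log2(p) = 0.213727
  p = 20/61 = 0.327869: log2(p) = -1.608809, -p*log2(p) = 0.527478
  p = 9/61 = 0.147541: log2(p) = -2.760812, -p*log2(p) = 0.407333
  p = 6/61 = 0.098361: log2(p) = -3.345775, -p*log2(p) = 0.329093
  p = 16/61 = 0.262295: log2(p) = -1.930737, -p*log2(p) = 0.506423
  p = 7/61 = 0.114754: log2(p) = -3.123382, -p*log2(p) = 0.358421
H = 0.213727 + 0.527478 + 0.407333 + 0.329093 + 0.506423 + 0.358421 = 2.342475

H = 2.3425 bits/symbol


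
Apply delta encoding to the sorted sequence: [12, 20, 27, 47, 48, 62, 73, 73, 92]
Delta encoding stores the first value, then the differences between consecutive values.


First value: 12
Deltas:
  20 - 12 = 8
  27 - 20 = 7
  47 - 27 = 20
  48 - 47 = 1
  62 - 48 = 14
  73 - 62 = 11
  73 - 73 = 0
  92 - 73 = 19


Delta encoded: [12, 8, 7, 20, 1, 14, 11, 0, 19]


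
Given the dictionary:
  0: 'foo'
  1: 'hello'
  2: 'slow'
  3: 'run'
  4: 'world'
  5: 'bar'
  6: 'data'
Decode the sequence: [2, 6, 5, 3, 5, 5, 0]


Look up each index in the dictionary:
  2 -> 'slow'
  6 -> 'data'
  5 -> 'bar'
  3 -> 'run'
  5 -> 'bar'
  5 -> 'bar'
  0 -> 'foo'

Decoded: "slow data bar run bar bar foo"


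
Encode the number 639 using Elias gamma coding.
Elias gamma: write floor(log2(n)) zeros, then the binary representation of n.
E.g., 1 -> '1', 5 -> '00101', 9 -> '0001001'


num_bits = floor(log2(639)) + 1 = 10
leading_zeros = num_bits - 1 = 9
binary(639) = 1001111111

Elias gamma(639) = '000000000' + '1001111111' = 0000000001001111111 (19 bits)


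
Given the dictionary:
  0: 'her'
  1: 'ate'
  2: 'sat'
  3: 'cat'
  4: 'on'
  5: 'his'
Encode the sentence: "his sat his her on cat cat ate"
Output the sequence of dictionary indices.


Look up each word in the dictionary:
  'his' -> 5
  'sat' -> 2
  'his' -> 5
  'her' -> 0
  'on' -> 4
  'cat' -> 3
  'cat' -> 3
  'ate' -> 1

Encoded: [5, 2, 5, 0, 4, 3, 3, 1]


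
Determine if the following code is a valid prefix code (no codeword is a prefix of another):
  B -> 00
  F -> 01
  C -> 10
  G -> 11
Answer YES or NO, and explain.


Checking each pair (does one codeword prefix another?):
  B='00' vs F='01': no prefix
  B='00' vs C='10': no prefix
  B='00' vs G='11': no prefix
  F='01' vs B='00': no prefix
  F='01' vs C='10': no prefix
  F='01' vs G='11': no prefix
  C='10' vs B='00': no prefix
  C='10' vs F='01': no prefix
  C='10' vs G='11': no prefix
  G='11' vs B='00': no prefix
  G='11' vs F='01': no prefix
  G='11' vs C='10': no prefix
No violation found over all pairs.

YES -- this is a valid prefix code. No codeword is a prefix of any other codeword.


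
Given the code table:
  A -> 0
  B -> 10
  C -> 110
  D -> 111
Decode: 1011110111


Decoding:
10 -> B
111 -> D
10 -> B
111 -> D


Result: BDBD


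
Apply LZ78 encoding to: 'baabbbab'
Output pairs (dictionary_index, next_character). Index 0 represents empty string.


LZ78 encoding steps:
Dictionary: {0: ''}
Step 1: w='' (idx 0), next='b' -> output (0, 'b'), add 'b' as idx 1
Step 2: w='' (idx 0), next='a' -> output (0, 'a'), add 'a' as idx 2
Step 3: w='a' (idx 2), next='b' -> output (2, 'b'), add 'ab' as idx 3
Step 4: w='b' (idx 1), next='b' -> output (1, 'b'), add 'bb' as idx 4
Step 5: w='ab' (idx 3), end of input -> output (3, '')


Encoded: [(0, 'b'), (0, 'a'), (2, 'b'), (1, 'b'), (3, '')]


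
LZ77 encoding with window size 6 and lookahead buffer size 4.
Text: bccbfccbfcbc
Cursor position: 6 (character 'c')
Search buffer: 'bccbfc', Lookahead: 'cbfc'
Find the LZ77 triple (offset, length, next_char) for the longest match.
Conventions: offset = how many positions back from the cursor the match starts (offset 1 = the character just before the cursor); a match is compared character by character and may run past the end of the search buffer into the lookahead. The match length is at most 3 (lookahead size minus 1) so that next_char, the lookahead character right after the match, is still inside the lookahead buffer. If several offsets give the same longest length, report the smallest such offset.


Try each offset into the search buffer:
  offset=1 (pos 5, char 'c'): match length 1
  offset=2 (pos 4, char 'f'): match length 0
  offset=3 (pos 3, char 'b'): match length 0
  offset=4 (pos 2, char 'c'): match length 3
  offset=5 (pos 1, char 'c'): match length 1
  offset=6 (pos 0, char 'b'): match length 0
Longest match has length 3 at offset 4.
next_char = character at position 6 + 3 = 9 -> 'c'

Best match: offset=4, length=3 (matching 'cbf' starting at position 2)
LZ77 triple: (4, 3, 'c')


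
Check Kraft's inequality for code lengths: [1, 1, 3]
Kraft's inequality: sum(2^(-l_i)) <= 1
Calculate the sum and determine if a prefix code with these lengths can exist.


Sum = 2^(-1) + 2^(-1) + 2^(-3)
    = 0.5 + 0.5 + 0.125
    = 9/8 = 1.125
Since 1.125 > 1, Kraft's inequality is NOT satisfied.
A prefix code with these lengths CANNOT exist.

Kraft sum = 1.125. Not satisfied.


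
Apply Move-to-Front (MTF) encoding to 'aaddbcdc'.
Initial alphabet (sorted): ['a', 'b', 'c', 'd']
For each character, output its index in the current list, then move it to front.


MTF encoding:
'a': index 0 in ['a', 'b', 'c', 'd'] -> ['a', 'b', 'c', 'd']
'a': index 0 in ['a', 'b', 'c', 'd'] -> ['a', 'b', 'c', 'd']
'd': index 3 in ['a', 'b', 'c', 'd'] -> ['d', 'a', 'b', 'c']
'd': index 0 in ['d', 'a', 'b', 'c'] -> ['d', 'a', 'b', 'c']
'b': index 2 in ['d', 'a', 'b', 'c'] -> ['b', 'd', 'a', 'c']
'c': index 3 in ['b', 'd', 'a', 'c'] -> ['c', 'b', 'd', 'a']
'd': index 2 in ['c', 'b', 'd', 'a'] -> ['d', 'c', 'b', 'a']
'c': index 1 in ['d', 'c', 'b', 'a'] -> ['c', 'd', 'b', 'a']


Output: [0, 0, 3, 0, 2, 3, 2, 1]


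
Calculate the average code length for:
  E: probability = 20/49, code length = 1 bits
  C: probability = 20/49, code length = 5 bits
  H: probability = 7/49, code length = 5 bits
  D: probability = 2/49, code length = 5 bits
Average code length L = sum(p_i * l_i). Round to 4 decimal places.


Weighted contributions p_i * l_i:
  E: (20/49) * 1 = 20/49
  C: (20/49) * 5 = 100/49
  H: (7/49) * 5 = 35/49
  D: (2/49) * 5 = 10/49
Sum = (20 + 100 + 35 + 10)/49 = 165/49

L = 165/49 = 3.3673 bits/symbol


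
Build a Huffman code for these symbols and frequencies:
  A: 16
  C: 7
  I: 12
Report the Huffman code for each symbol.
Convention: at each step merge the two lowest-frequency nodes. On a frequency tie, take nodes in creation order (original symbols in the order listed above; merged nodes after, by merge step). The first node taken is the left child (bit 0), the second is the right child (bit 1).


Huffman tree construction:
Step 1: Merge C(7) + I(12) = 19
Step 2: Merge A(16) + (C+I)(19) = 35
Read each symbol's code off the tree from the root (left child = 0, right child = 1).

Codes:
  A: 0 (length 1)
  C: 10 (length 2)
  I: 11 (length 2)
Average code length: 54/35 = 1.5429 bits/symbol


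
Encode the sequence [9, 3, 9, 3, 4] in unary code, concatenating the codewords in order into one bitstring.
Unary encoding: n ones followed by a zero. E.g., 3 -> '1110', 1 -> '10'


Encode each number as n ones followed by a terminating 0:
  9 -> 1111111110 (10 bits)
  3 -> 1110 (4 bits)
  9 -> 1111111110 (10 bits)
  3 -> 1110 (4 bits)
  4 -> 11110 (5 bits)
Total length = 10 + 4 + 10 + 4 + 5 = 33 bits.

Unary([9, 3, 9, 3, 4]) = 111111111011101111111110111011110 (33 bits)


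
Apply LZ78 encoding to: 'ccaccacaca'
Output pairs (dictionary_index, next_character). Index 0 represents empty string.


LZ78 encoding steps:
Dictionary: {0: ''}
Step 1: w='' (idx 0), next='c' -> output (0, 'c'), add 'c' as idx 1
Step 2: w='c' (idx 1), next='a' -> output (1, 'a'), add 'ca' as idx 2
Step 3: w='c' (idx 1), next='c' -> output (1, 'c'), add 'cc' as idx 3
Step 4: w='' (idx 0), next='a' -> output (0, 'a'), add 'a' as idx 4
Step 5: w='ca' (idx 2), next='c' -> output (2, 'c'), add 'cac' as idx 5
Step 6: w='a' (idx 4), end of input -> output (4, '')


Encoded: [(0, 'c'), (1, 'a'), (1, 'c'), (0, 'a'), (2, 'c'), (4, '')]


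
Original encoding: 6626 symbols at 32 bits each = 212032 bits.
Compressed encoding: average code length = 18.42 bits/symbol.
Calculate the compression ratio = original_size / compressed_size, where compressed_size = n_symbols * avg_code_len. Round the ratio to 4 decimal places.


original_size = n_symbols * orig_bits = 6626 * 32 = 212032 bits
compressed_size = n_symbols * avg_code_len = 6626 * 18.42 = 122050.92 bits
ratio = original_size / compressed_size = 212032 / 122050.92 = 1.7372

Compression ratio = 1.7372


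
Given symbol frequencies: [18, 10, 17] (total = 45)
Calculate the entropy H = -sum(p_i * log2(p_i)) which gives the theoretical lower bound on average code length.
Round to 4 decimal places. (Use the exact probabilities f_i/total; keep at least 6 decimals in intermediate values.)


Per-symbol terms -p_i * log2(p_i) with p_i = f_i/45:
  p = 18/45 = 0.400000: log2(p) = -1.321928, -p*log2(p) = 0.528771
  p = 10/45 = 0.222222: log2(p) = -2.169925, -p*log2(p) = 0.482206
  p = 17/45 = 0.377778: log2(p) = -1.404390, -p*log2(p) = 0.530547
H = 0.528771 + 0.482206 + 0.530547 = 1.541524

H = 1.5415 bits/symbol


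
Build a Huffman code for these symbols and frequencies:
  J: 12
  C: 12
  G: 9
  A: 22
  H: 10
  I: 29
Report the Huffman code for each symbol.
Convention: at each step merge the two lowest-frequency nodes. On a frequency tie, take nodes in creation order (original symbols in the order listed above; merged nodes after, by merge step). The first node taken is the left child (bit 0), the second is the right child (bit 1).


Huffman tree construction:
Step 1: Merge G(9) + H(10) = 19
Step 2: Merge J(12) + C(12) = 24
Step 3: Merge (G+H)(19) + A(22) = 41
Step 4: Merge (J+C)(24) + I(29) = 53
Step 5: Merge ((G+H)+A)(41) + ((J+C)+I)(53) = 94
Read each symbol's code off the tree from the root (left child = 0, right child = 1).

Codes:
  J: 100 (length 3)
  C: 101 (length 3)
  G: 000 (length 3)
  A: 01 (length 2)
  H: 001 (length 3)
  I: 11 (length 2)
Average code length: 231/94 = 2.4574 bits/symbol


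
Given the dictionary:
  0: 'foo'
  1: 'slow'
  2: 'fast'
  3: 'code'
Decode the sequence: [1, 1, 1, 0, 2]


Look up each index in the dictionary:
  1 -> 'slow'
  1 -> 'slow'
  1 -> 'slow'
  0 -> 'foo'
  2 -> 'fast'

Decoded: "slow slow slow foo fast"


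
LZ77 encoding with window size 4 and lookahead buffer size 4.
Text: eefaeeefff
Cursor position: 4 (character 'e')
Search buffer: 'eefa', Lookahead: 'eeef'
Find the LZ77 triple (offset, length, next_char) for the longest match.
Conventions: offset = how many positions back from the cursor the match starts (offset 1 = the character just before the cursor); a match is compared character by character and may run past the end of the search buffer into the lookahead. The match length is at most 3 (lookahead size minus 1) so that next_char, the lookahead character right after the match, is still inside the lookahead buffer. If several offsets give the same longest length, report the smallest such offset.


Try each offset into the search buffer:
  offset=1 (pos 3, char 'a'): match length 0
  offset=2 (pos 2, char 'f'): match length 0
  offset=3 (pos 1, char 'e'): match length 1
  offset=4 (pos 0, char 'e'): match length 2
Longest match has length 2 at offset 4.
next_char = character at position 4 + 2 = 6 -> 'e'

Best match: offset=4, length=2 (matching 'ee' starting at position 0)
LZ77 triple: (4, 2, 'e')


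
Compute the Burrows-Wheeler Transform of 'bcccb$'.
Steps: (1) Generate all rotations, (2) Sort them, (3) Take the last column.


Rotations (sorted):
  0: $bcccb -> last char: b
  1: b$bccc -> last char: c
  2: bcccb$ -> last char: $
  3: cb$bcc -> last char: c
  4: ccb$bc -> last char: c
  5: cccb$b -> last char: b


BWT = bc$ccb


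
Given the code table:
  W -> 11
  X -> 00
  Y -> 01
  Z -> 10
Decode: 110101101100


Decoding:
11 -> W
01 -> Y
01 -> Y
10 -> Z
11 -> W
00 -> X


Result: WYYZWX


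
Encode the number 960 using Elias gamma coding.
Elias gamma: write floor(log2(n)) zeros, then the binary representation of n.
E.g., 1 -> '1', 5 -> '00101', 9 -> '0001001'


num_bits = floor(log2(960)) + 1 = 10
leading_zeros = num_bits - 1 = 9
binary(960) = 1111000000

Elias gamma(960) = '000000000' + '1111000000' = 0000000001111000000 (19 bits)


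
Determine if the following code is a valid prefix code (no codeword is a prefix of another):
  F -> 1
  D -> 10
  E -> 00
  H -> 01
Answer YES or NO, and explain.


Checking each pair (does one codeword prefix another?):
  F='1' vs D='10': prefix -- VIOLATION

NO -- this is NOT a valid prefix code. F (1) is a prefix of D (10).


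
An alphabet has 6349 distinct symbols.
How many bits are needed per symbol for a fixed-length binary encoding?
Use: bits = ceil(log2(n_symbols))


log2(6349) = 12.6323
Bracket: 2^12 = 4096 < 6349 <= 2^13 = 8192
So ceil(log2(6349)) = 13

bits = ceil(log2(6349)) = ceil(12.6323) = 13 bits


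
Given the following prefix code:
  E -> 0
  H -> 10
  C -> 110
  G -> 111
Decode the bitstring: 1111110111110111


Decoding step by step:
Bits 111 -> G
Bits 111 -> G
Bits 0 -> E
Bits 111 -> G
Bits 110 -> C
Bits 111 -> G


Decoded message: GGEGCG


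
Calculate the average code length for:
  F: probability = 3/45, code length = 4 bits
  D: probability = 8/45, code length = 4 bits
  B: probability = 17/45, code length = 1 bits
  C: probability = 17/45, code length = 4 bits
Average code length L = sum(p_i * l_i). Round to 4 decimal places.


Weighted contributions p_i * l_i:
  F: (3/45) * 4 = 12/45
  D: (8/45) * 4 = 32/45
  B: (17/45) * 1 = 17/45
  C: (17/45) * 4 = 68/45
Sum = (12 + 32 + 17 + 68)/45 = 129/45

L = 129/45 = 2.8667 bits/symbol


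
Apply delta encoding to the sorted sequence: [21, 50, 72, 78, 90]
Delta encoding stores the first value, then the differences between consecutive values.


First value: 21
Deltas:
  50 - 21 = 29
  72 - 50 = 22
  78 - 72 = 6
  90 - 78 = 12


Delta encoded: [21, 29, 22, 6, 12]


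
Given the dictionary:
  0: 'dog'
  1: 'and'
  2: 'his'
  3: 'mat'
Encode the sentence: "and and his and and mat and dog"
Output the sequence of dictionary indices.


Look up each word in the dictionary:
  'and' -> 1
  'and' -> 1
  'his' -> 2
  'and' -> 1
  'and' -> 1
  'mat' -> 3
  'and' -> 1
  'dog' -> 0

Encoded: [1, 1, 2, 1, 1, 3, 1, 0]


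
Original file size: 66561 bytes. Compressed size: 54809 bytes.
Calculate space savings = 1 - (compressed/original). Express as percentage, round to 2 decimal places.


ratio = compressed/original = 54809/66561 = 0.82344
savings = 1 - ratio = 1 - 0.82344 = 0.17656
as a percentage: 0.17656 * 100 = 17.66%

Space savings = 1 - 54809/66561 = 17.66%


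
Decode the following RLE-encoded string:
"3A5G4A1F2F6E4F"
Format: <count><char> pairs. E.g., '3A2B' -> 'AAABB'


Expanding each <count><char> pair:
  3A -> 'AAA'
  5G -> 'GGGGG'
  4A -> 'AAAA'
  1F -> 'F'
  2F -> 'FF'
  6E -> 'EEEEEE'
  4F -> 'FFFF'

Decoded = AAAGGGGGAAAAFFFEEEEEEFFFF


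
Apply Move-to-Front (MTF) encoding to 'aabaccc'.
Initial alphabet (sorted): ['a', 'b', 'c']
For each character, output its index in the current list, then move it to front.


MTF encoding:
'a': index 0 in ['a', 'b', 'c'] -> ['a', 'b', 'c']
'a': index 0 in ['a', 'b', 'c'] -> ['a', 'b', 'c']
'b': index 1 in ['a', 'b', 'c'] -> ['b', 'a', 'c']
'a': index 1 in ['b', 'a', 'c'] -> ['a', 'b', 'c']
'c': index 2 in ['a', 'b', 'c'] -> ['c', 'a', 'b']
'c': index 0 in ['c', 'a', 'b'] -> ['c', 'a', 'b']
'c': index 0 in ['c', 'a', 'b'] -> ['c', 'a', 'b']


Output: [0, 0, 1, 1, 2, 0, 0]


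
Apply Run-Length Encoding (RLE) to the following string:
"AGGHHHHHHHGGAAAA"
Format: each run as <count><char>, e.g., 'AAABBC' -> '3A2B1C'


Scanning runs left to right:
  i=0: run of 'A' x 1 -> '1A'
  i=1: run of 'G' x 2 -> '2G'
  i=3: run of 'H' x 7 -> '7H'
  i=10: run of 'G' x 2 -> '2G'
  i=12: run of 'A' x 4 -> '4A'

RLE = 1A2G7H2G4A


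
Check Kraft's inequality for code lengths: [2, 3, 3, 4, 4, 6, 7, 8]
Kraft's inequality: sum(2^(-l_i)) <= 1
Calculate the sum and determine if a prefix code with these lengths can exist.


Sum = 2^(-2) + 2^(-3) + 2^(-3) + 2^(-4) + 2^(-4) + 2^(-6) + 2^(-7) + 2^(-8)
    = 0.25 + 0.125 + 0.125 + 0.0625 + 0.0625 + 0.015625 + 0.0078125 + 0.00390625
    = 167/256 = 0.65234375
Since 0.65234375 <= 1, Kraft's inequality IS satisfied.
A prefix code with these lengths CAN exist.

Kraft sum = 0.65234375. Satisfied.


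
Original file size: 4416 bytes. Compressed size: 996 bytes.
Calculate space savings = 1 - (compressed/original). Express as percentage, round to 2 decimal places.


ratio = compressed/original = 996/4416 = 0.225543
savings = 1 - ratio = 1 - 0.225543 = 0.774457
as a percentage: 0.774457 * 100 = 77.45%

Space savings = 1 - 996/4416 = 77.45%


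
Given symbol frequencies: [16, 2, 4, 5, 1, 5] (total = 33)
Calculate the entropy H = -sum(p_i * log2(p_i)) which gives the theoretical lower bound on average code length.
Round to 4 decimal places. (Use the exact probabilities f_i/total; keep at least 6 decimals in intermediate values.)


Per-symbol terms -p_i * log2(p_i) with p_i = f_i/33:
  p = 16/33 = 0.484848: log2(p) = -1.044394, -p*log2(p) = 0.506373
  p = 2/33 = 0.060606: log2(p) = -4.044394, -p*log2(p) = 0.245115
  p = 4/33 = 0.121212: log2(p) = -3.044394, -p*log2(p) = 0.369017
  p = 5/33 = 0.151515: log2(p) = -2.722466, -p*log2(p) = 0.412495
  p = 1/33 = 0.030303: log2(p) = -5.044394, -p*log2(p) = 0.152860
  p = 5/33 = 0.151515: log2(p) = -2.722466, -p*log2(p) = 0.412495
H = 0.506373 + 0.245115 + 0.369017 + 0.412495 + 0.152860 + 0.412495 = 2.098355

H = 2.0984 bits/symbol


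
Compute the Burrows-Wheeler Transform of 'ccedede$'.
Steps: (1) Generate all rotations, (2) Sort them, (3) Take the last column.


Rotations (sorted):
  0: $ccedede -> last char: e
  1: ccedede$ -> last char: $
  2: cedede$c -> last char: c
  3: de$ccede -> last char: e
  4: dede$cce -> last char: e
  5: e$cceded -> last char: d
  6: ede$cced -> last char: d
  7: edede$cc -> last char: c


BWT = e$ceeddc


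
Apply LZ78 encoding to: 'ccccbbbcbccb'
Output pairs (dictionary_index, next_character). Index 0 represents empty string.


LZ78 encoding steps:
Dictionary: {0: ''}
Step 1: w='' (idx 0), next='c' -> output (0, 'c'), add 'c' as idx 1
Step 2: w='c' (idx 1), next='c' -> output (1, 'c'), add 'cc' as idx 2
Step 3: w='c' (idx 1), next='b' -> output (1, 'b'), add 'cb' as idx 3
Step 4: w='' (idx 0), next='b' -> output (0, 'b'), add 'b' as idx 4
Step 5: w='b' (idx 4), next='c' -> output (4, 'c'), add 'bc' as idx 5
Step 6: w='bc' (idx 5), next='c' -> output (5, 'c'), add 'bcc' as idx 6
Step 7: w='b' (idx 4), end of input -> output (4, '')


Encoded: [(0, 'c'), (1, 'c'), (1, 'b'), (0, 'b'), (4, 'c'), (5, 'c'), (4, '')]


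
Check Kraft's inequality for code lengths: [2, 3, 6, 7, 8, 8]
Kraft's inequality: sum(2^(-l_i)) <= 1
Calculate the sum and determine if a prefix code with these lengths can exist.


Sum = 2^(-2) + 2^(-3) + 2^(-6) + 2^(-7) + 2^(-8) + 2^(-8)
    = 0.25 + 0.125 + 0.015625 + 0.0078125 + 0.00390625 + 0.00390625
    = 104/256 = 0.40625
Since 0.40625 <= 1, Kraft's inequality IS satisfied.
A prefix code with these lengths CAN exist.

Kraft sum = 0.40625. Satisfied.


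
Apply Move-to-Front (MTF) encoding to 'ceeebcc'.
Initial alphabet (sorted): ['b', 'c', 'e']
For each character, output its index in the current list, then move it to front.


MTF encoding:
'c': index 1 in ['b', 'c', 'e'] -> ['c', 'b', 'e']
'e': index 2 in ['c', 'b', 'e'] -> ['e', 'c', 'b']
'e': index 0 in ['e', 'c', 'b'] -> ['e', 'c', 'b']
'e': index 0 in ['e', 'c', 'b'] -> ['e', 'c', 'b']
'b': index 2 in ['e', 'c', 'b'] -> ['b', 'e', 'c']
'c': index 2 in ['b', 'e', 'c'] -> ['c', 'b', 'e']
'c': index 0 in ['c', 'b', 'e'] -> ['c', 'b', 'e']


Output: [1, 2, 0, 0, 2, 2, 0]


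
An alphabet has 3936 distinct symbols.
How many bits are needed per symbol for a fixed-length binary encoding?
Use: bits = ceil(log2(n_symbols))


log2(3936) = 11.9425
Bracket: 2^11 = 2048 < 3936 <= 2^12 = 4096
So ceil(log2(3936)) = 12

bits = ceil(log2(3936)) = ceil(11.9425) = 12 bits


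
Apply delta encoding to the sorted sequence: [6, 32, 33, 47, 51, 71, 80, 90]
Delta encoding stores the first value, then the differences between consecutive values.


First value: 6
Deltas:
  32 - 6 = 26
  33 - 32 = 1
  47 - 33 = 14
  51 - 47 = 4
  71 - 51 = 20
  80 - 71 = 9
  90 - 80 = 10


Delta encoded: [6, 26, 1, 14, 4, 20, 9, 10]


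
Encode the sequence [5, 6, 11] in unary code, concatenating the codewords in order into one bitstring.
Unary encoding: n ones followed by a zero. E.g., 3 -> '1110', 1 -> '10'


Encode each number as n ones followed by a terminating 0:
  5 -> 111110 (6 bits)
  6 -> 1111110 (7 bits)
  11 -> 111111111110 (12 bits)
Total length = 6 + 7 + 12 = 25 bits.

Unary([5, 6, 11]) = 1111101111110111111111110 (25 bits)


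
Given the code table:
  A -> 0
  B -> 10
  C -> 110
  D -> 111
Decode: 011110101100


Decoding:
0 -> A
111 -> D
10 -> B
10 -> B
110 -> C
0 -> A


Result: ADBBCA


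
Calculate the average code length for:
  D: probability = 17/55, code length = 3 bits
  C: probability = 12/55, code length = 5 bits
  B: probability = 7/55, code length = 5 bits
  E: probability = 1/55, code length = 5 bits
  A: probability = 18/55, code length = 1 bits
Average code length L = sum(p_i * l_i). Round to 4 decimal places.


Weighted contributions p_i * l_i:
  D: (17/55) * 3 = 51/55
  C: (12/55) * 5 = 60/55
  B: (7/55) * 5 = 35/55
  E: (1/55) * 5 = 5/55
  A: (18/55) * 1 = 18/55
Sum = (51 + 60 + 35 + 5 + 18)/55 = 169/55

L = 169/55 = 3.0727 bits/symbol


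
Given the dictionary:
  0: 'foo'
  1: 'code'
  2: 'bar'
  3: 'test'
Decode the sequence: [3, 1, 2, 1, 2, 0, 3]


Look up each index in the dictionary:
  3 -> 'test'
  1 -> 'code'
  2 -> 'bar'
  1 -> 'code'
  2 -> 'bar'
  0 -> 'foo'
  3 -> 'test'

Decoded: "test code bar code bar foo test"


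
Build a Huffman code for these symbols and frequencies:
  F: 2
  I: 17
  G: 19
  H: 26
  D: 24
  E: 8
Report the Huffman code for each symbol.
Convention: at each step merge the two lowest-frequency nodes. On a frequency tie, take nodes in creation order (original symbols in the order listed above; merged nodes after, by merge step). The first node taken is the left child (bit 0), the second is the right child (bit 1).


Huffman tree construction:
Step 1: Merge F(2) + E(8) = 10
Step 2: Merge (F+E)(10) + I(17) = 27
Step 3: Merge G(19) + D(24) = 43
Step 4: Merge H(26) + ((F+E)+I)(27) = 53
Step 5: Merge (G+D)(43) + (H+((F+E)+I))(53) = 96
Read each symbol's code off the tree from the root (left child = 0, right child = 1).

Codes:
  F: 1100 (length 4)
  I: 111 (length 3)
  G: 00 (length 2)
  H: 10 (length 2)
  D: 01 (length 2)
  E: 1101 (length 4)
Average code length: 229/96 = 2.3854 bits/symbol


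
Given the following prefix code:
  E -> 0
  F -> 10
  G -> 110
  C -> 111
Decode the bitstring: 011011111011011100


Decoding step by step:
Bits 0 -> E
Bits 110 -> G
Bits 111 -> C
Bits 110 -> G
Bits 110 -> G
Bits 111 -> C
Bits 0 -> E
Bits 0 -> E


Decoded message: EGCGGCEE


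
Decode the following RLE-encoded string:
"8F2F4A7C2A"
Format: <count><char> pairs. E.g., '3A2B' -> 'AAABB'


Expanding each <count><char> pair:
  8F -> 'FFFFFFFF'
  2F -> 'FF'
  4A -> 'AAAA'
  7C -> 'CCCCCCC'
  2A -> 'AA'

Decoded = FFFFFFFFFFAAAACCCCCCCAA


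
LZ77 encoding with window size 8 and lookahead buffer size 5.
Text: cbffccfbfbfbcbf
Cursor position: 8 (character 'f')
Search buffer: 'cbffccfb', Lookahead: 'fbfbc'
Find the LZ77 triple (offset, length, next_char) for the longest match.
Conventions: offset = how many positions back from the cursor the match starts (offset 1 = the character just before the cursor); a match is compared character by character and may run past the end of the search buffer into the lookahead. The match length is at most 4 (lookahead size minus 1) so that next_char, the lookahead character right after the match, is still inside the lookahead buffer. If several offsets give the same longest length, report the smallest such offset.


Try each offset into the search buffer:
  offset=1 (pos 7, char 'b'): match length 0
  offset=2 (pos 6, char 'f'): match length 4
  offset=3 (pos 5, char 'c'): match length 0
  offset=4 (pos 4, char 'c'): match length 0
  offset=5 (pos 3, char 'f'): match length 1
  offset=6 (pos 2, char 'f'): match length 1
  offset=7 (pos 1, char 'b'): match length 0
  offset=8 (pos 0, char 'c'): match length 0
Longest match has length 4 at offset 2.
next_char = character at position 8 + 4 = 12 -> 'c'

Best match: offset=2, length=4 (matching 'fbfb' starting at position 6)
LZ77 triple: (2, 4, 'c')


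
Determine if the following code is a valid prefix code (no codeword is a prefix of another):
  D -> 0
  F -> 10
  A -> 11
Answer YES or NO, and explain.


Checking each pair (does one codeword prefix another?):
  D='0' vs F='10': no prefix
  D='0' vs A='11': no prefix
  F='10' vs D='0': no prefix
  F='10' vs A='11': no prefix
  A='11' vs D='0': no prefix
  A='11' vs F='10': no prefix
No violation found over all pairs.

YES -- this is a valid prefix code. No codeword is a prefix of any other codeword.


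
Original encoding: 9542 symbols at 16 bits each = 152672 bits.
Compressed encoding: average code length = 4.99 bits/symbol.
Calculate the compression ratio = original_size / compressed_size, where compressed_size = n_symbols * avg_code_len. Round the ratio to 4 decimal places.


original_size = n_symbols * orig_bits = 9542 * 16 = 152672 bits
compressed_size = n_symbols * avg_code_len = 9542 * 4.99 = 47614.58 bits
ratio = original_size / compressed_size = 152672 / 47614.58 = 3.2064

Compression ratio = 3.2064


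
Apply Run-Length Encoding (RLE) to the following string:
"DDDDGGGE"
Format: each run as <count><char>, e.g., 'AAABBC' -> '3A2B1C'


Scanning runs left to right:
  i=0: run of 'D' x 4 -> '4D'
  i=4: run of 'G' x 3 -> '3G'
  i=7: run of 'E' x 1 -> '1E'

RLE = 4D3G1E


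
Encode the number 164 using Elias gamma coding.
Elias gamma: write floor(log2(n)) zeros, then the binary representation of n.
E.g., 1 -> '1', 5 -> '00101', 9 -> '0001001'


num_bits = floor(log2(164)) + 1 = 8
leading_zeros = num_bits - 1 = 7
binary(164) = 10100100

Elias gamma(164) = '0000000' + '10100100' = 000000010100100 (15 bits)


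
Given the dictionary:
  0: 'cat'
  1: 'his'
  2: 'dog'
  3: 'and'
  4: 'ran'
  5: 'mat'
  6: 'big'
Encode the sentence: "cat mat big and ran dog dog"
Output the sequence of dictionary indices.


Look up each word in the dictionary:
  'cat' -> 0
  'mat' -> 5
  'big' -> 6
  'and' -> 3
  'ran' -> 4
  'dog' -> 2
  'dog' -> 2

Encoded: [0, 5, 6, 3, 4, 2, 2]


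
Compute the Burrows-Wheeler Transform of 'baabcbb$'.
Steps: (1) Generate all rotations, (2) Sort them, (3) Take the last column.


Rotations (sorted):
  0: $baabcbb -> last char: b
  1: aabcbb$b -> last char: b
  2: abcbb$ba -> last char: a
  3: b$baabcb -> last char: b
  4: baabcbb$ -> last char: $
  5: bb$baabc -> last char: c
  6: bcbb$baa -> last char: a
  7: cbb$baab -> last char: b


BWT = bbab$cab


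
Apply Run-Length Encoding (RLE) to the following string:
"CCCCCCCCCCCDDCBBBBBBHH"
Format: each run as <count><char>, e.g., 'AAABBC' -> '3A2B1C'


Scanning runs left to right:
  i=0: run of 'C' x 11 -> '11C'
  i=11: run of 'D' x 2 -> '2D'
  i=13: run of 'C' x 1 -> '1C'
  i=14: run of 'B' x 6 -> '6B'
  i=20: run of 'H' x 2 -> '2H'

RLE = 11C2D1C6B2H


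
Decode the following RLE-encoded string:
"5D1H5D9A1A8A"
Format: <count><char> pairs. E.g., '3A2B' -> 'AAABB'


Expanding each <count><char> pair:
  5D -> 'DDDDD'
  1H -> 'H'
  5D -> 'DDDDD'
  9A -> 'AAAAAAAAA'
  1A -> 'A'
  8A -> 'AAAAAAAA'

Decoded = DDDDDHDDDDDAAAAAAAAAAAAAAAAAA


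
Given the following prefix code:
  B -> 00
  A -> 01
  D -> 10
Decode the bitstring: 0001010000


Decoding step by step:
Bits 00 -> B
Bits 01 -> A
Bits 01 -> A
Bits 00 -> B
Bits 00 -> B


Decoded message: BAABB


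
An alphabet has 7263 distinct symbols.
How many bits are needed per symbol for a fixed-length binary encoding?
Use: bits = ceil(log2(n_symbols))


log2(7263) = 12.8263
Bracket: 2^12 = 4096 < 7263 <= 2^13 = 8192
So ceil(log2(7263)) = 13

bits = ceil(log2(7263)) = ceil(12.8263) = 13 bits


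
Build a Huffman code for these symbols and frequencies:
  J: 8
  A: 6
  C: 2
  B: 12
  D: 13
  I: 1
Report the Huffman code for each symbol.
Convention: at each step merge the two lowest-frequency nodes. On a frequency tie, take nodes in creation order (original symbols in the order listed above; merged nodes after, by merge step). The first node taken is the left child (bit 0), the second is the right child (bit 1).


Huffman tree construction:
Step 1: Merge I(1) + C(2) = 3
Step 2: Merge (I+C)(3) + A(6) = 9
Step 3: Merge J(8) + ((I+C)+A)(9) = 17
Step 4: Merge B(12) + D(13) = 25
Step 5: Merge (J+((I+C)+A))(17) + (B+D)(25) = 42
Read each symbol's code off the tree from the root (left child = 0, right child = 1).

Codes:
  J: 00 (length 2)
  A: 011 (length 3)
  C: 0101 (length 4)
  B: 10 (length 2)
  D: 11 (length 2)
  I: 0100 (length 4)
Average code length: 96/42 = 2.2857 bits/symbol


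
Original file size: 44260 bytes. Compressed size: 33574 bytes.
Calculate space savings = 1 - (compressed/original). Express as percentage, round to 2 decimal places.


ratio = compressed/original = 33574/44260 = 0.758563
savings = 1 - ratio = 1 - 0.758563 = 0.241437
as a percentage: 0.241437 * 100 = 24.14%

Space savings = 1 - 33574/44260 = 24.14%


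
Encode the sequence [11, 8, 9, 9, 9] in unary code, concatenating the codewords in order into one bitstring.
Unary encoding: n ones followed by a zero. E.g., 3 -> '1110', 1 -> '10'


Encode each number as n ones followed by a terminating 0:
  11 -> 111111111110 (12 bits)
  8 -> 111111110 (9 bits)
  9 -> 1111111110 (10 bits)
  9 -> 1111111110 (10 bits)
  9 -> 1111111110 (10 bits)
Total length = 12 + 9 + 10 + 10 + 10 = 51 bits.

Unary([11, 8, 9, 9, 9]) = 111111111110111111110111111111011111111101111111110 (51 bits)


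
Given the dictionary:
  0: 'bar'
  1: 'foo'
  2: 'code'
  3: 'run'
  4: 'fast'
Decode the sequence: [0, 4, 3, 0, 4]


Look up each index in the dictionary:
  0 -> 'bar'
  4 -> 'fast'
  3 -> 'run'
  0 -> 'bar'
  4 -> 'fast'

Decoded: "bar fast run bar fast"


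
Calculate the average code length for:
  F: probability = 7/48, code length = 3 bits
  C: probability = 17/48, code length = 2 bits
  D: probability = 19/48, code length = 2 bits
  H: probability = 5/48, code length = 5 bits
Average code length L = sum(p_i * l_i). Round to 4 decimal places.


Weighted contributions p_i * l_i:
  F: (7/48) * 3 = 21/48
  C: (17/48) * 2 = 34/48
  D: (19/48) * 2 = 38/48
  H: (5/48) * 5 = 25/48
Sum = (21 + 34 + 38 + 25)/48 = 118/48

L = 118/48 = 2.4583 bits/symbol


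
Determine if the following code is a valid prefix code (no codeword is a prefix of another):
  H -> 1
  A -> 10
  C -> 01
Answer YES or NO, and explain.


Checking each pair (does one codeword prefix another?):
  H='1' vs A='10': prefix -- VIOLATION

NO -- this is NOT a valid prefix code. H (1) is a prefix of A (10).


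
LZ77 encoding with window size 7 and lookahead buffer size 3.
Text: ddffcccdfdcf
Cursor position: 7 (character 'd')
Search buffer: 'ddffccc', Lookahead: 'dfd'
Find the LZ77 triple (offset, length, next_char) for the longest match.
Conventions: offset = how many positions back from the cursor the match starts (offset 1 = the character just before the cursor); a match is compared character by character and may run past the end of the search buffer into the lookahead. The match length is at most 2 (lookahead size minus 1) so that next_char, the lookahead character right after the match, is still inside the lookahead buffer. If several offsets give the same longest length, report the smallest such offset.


Try each offset into the search buffer:
  offset=1 (pos 6, char 'c'): match length 0
  offset=2 (pos 5, char 'c'): match length 0
  offset=3 (pos 4, char 'c'): match length 0
  offset=4 (pos 3, char 'f'): match length 0
  offset=5 (pos 2, char 'f'): match length 0
  offset=6 (pos 1, char 'd'): match length 2
  offset=7 (pos 0, char 'd'): match length 1
Longest match has length 2 at offset 6.
next_char = character at position 7 + 2 = 9 -> 'd'

Best match: offset=6, length=2 (matching 'df' starting at position 1)
LZ77 triple: (6, 2, 'd')


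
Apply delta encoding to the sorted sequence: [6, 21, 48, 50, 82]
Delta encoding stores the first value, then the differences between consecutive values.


First value: 6
Deltas:
  21 - 6 = 15
  48 - 21 = 27
  50 - 48 = 2
  82 - 50 = 32


Delta encoded: [6, 15, 27, 2, 32]


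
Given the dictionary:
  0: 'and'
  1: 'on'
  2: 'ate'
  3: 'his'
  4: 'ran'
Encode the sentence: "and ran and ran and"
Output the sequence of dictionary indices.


Look up each word in the dictionary:
  'and' -> 0
  'ran' -> 4
  'and' -> 0
  'ran' -> 4
  'and' -> 0

Encoded: [0, 4, 0, 4, 0]


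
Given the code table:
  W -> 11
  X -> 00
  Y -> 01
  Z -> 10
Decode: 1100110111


Decoding:
11 -> W
00 -> X
11 -> W
01 -> Y
11 -> W


Result: WXWYW


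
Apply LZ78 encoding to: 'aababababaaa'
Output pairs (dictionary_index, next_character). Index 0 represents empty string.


LZ78 encoding steps:
Dictionary: {0: ''}
Step 1: w='' (idx 0), next='a' -> output (0, 'a'), add 'a' as idx 1
Step 2: w='a' (idx 1), next='b' -> output (1, 'b'), add 'ab' as idx 2
Step 3: w='ab' (idx 2), next='a' -> output (2, 'a'), add 'aba' as idx 3
Step 4: w='' (idx 0), next='b' -> output (0, 'b'), add 'b' as idx 4
Step 5: w='aba' (idx 3), next='a' -> output (3, 'a'), add 'abaa' as idx 5
Step 6: w='a' (idx 1), end of input -> output (1, '')


Encoded: [(0, 'a'), (1, 'b'), (2, 'a'), (0, 'b'), (3, 'a'), (1, '')]


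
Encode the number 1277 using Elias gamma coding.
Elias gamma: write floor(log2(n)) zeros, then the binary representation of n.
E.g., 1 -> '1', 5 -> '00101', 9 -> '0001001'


num_bits = floor(log2(1277)) + 1 = 11
leading_zeros = num_bits - 1 = 10
binary(1277) = 10011111101

Elias gamma(1277) = '0000000000' + '10011111101' = 000000000010011111101 (21 bits)


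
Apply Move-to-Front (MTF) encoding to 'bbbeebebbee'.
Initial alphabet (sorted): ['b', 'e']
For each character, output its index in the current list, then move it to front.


MTF encoding:
'b': index 0 in ['b', 'e'] -> ['b', 'e']
'b': index 0 in ['b', 'e'] -> ['b', 'e']
'b': index 0 in ['b', 'e'] -> ['b', 'e']
'e': index 1 in ['b', 'e'] -> ['e', 'b']
'e': index 0 in ['e', 'b'] -> ['e', 'b']
'b': index 1 in ['e', 'b'] -> ['b', 'e']
'e': index 1 in ['b', 'e'] -> ['e', 'b']
'b': index 1 in ['e', 'b'] -> ['b', 'e']
'b': index 0 in ['b', 'e'] -> ['b', 'e']
'e': index 1 in ['b', 'e'] -> ['e', 'b']
'e': index 0 in ['e', 'b'] -> ['e', 'b']


Output: [0, 0, 0, 1, 0, 1, 1, 1, 0, 1, 0]


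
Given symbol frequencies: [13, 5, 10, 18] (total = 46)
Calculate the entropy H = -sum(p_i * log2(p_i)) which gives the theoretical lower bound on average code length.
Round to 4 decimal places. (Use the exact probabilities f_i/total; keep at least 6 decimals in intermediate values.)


Per-symbol terms -p_i * log2(p_i) with p_i = f_i/46:
  p = 13/46 = 0.282609: log2(p) = -1.823122, -p*log2(p) = 0.515230
  p = 5/46 = 0.108696: log2(p) = -3.201634, -p*log2(p) = 0.348004
  p = 10/46 = 0.217391: log2(p) = -2.201634, -p*log2(p) = 0.478616
  p = 18/46 = 0.391304: log2(p) = -1.353637, -p*log2(p) = 0.529684
H = 0.515230 + 0.348004 + 0.478616 + 0.529684 = 1.871534

H = 1.8715 bits/symbol


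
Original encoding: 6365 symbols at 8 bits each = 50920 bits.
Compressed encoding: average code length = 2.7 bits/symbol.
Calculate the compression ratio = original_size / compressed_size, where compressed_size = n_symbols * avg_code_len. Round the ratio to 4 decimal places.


original_size = n_symbols * orig_bits = 6365 * 8 = 50920 bits
compressed_size = n_symbols * avg_code_len = 6365 * 2.7 = 17185.5 bits
ratio = original_size / compressed_size = 50920 / 17185.5 = 2.963

Compression ratio = 2.963


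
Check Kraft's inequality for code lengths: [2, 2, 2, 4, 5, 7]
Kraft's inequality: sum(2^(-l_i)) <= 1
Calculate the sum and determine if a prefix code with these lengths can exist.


Sum = 2^(-2) + 2^(-2) + 2^(-2) + 2^(-4) + 2^(-5) + 2^(-7)
    = 0.25 + 0.25 + 0.25 + 0.0625 + 0.03125 + 0.0078125
    = 109/128 = 0.8515625
Since 0.8515625 <= 1, Kraft's inequality IS satisfied.
A prefix code with these lengths CAN exist.

Kraft sum = 0.8515625. Satisfied.


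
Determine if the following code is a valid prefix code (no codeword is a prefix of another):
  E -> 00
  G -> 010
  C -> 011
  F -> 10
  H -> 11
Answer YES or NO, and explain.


Checking each pair (does one codeword prefix another?):
  E='00' vs G='010': no prefix
  E='00' vs C='011': no prefix
  E='00' vs F='10': no prefix
  E='00' vs H='11': no prefix
  G='010' vs E='00': no prefix
  G='010' vs C='011': no prefix
  G='010' vs F='10': no prefix
  G='010' vs H='11': no prefix
  C='011' vs E='00': no prefix
  C='011' vs G='010': no prefix
  C='011' vs F='10': no prefix
  C='011' vs H='11': no prefix
  F='10' vs E='00': no prefix
  F='10' vs G='010': no prefix
  F='10' vs C='011': no prefix
  F='10' vs H='11': no prefix
  H='11' vs E='00': no prefix
  H='11' vs G='010': no prefix
  H='11' vs C='011': no prefix
  H='11' vs F='10': no prefix
No violation found over all pairs.

YES -- this is a valid prefix code. No codeword is a prefix of any other codeword.
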